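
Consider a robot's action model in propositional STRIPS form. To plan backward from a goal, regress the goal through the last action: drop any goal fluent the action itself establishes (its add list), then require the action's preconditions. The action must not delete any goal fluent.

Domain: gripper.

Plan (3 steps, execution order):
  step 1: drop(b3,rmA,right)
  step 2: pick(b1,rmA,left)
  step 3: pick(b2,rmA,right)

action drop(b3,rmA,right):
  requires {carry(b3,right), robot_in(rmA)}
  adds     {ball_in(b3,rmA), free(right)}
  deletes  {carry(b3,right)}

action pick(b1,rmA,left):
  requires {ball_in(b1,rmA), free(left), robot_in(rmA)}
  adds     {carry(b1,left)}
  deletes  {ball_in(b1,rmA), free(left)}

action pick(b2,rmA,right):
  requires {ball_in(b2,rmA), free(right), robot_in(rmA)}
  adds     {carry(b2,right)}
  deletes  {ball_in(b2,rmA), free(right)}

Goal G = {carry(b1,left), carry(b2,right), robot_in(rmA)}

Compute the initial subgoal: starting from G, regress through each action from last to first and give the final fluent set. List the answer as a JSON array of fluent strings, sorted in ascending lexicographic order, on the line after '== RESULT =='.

Regress step by step:
  through step 3 (pick(b2,rmA,right)): drop {carry(b2,right)}, keep {carry(b1,left), robot_in(rmA)}, require {ball_in(b2,rmA), free(right), robot_in(rmA)}
    → {ball_in(b2,rmA), carry(b1,left), free(right), robot_in(rmA)}
  through step 2 (pick(b1,rmA,left)): drop {carry(b1,left)}, keep {ball_in(b2,rmA), free(right), robot_in(rmA)}, require {ball_in(b1,rmA), free(left), robot_in(rmA)}
    → {ball_in(b1,rmA), ball_in(b2,rmA), free(left), free(right), robot_in(rmA)}
  through step 1 (drop(b3,rmA,right)): drop {free(right)}, keep {ball_in(b1,rmA), ball_in(b2,rmA), free(left), robot_in(rmA)}, require {carry(b3,right), robot_in(rmA)}
    → {ball_in(b1,rmA), ball_in(b2,rmA), carry(b3,right), free(left), robot_in(rmA)}

== RESULT ==
["ball_in(b1,rmA)", "ball_in(b2,rmA)", "carry(b3,right)", "free(left)", "robot_in(rmA)"]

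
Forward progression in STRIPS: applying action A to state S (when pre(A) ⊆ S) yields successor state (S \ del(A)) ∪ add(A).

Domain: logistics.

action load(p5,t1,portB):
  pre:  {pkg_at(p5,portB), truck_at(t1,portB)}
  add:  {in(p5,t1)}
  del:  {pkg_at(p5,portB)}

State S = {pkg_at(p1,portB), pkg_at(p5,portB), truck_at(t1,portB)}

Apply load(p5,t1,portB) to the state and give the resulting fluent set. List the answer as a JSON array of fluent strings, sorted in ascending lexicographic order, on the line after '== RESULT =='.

Progress:
  pre ⊆ S: {pkg_at(p5,portB), truck_at(t1,portB)} ⊆ S  — applicable
  S \ del = {pkg_at(p1,portB), truck_at(t1,portB)}
  ∪ add   = {in(p5,t1), pkg_at(p1,portB), truck_at(t1,portB)}

== RESULT ==
["in(p5,t1)", "pkg_at(p1,portB)", "truck_at(t1,portB)"]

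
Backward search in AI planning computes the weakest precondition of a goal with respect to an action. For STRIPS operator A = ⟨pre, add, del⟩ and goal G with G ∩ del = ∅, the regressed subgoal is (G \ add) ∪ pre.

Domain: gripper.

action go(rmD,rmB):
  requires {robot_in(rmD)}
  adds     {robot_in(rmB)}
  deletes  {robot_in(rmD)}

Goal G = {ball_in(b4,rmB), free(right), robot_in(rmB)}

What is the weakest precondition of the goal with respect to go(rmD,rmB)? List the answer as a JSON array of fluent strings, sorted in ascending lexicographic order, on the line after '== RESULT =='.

Regress:
  G ∩ del = {}  (empty — regression defined)
  G \ add = {ball_in(b4,rmB), free(right), robot_in(rmB)} \ {robot_in(rmB)} = {ball_in(b4,rmB), free(right)}
  ∪ pre   = {ball_in(b4,rmB), free(right)} ∪ {robot_in(rmD)}
          = {ball_in(b4,rmB), free(right), robot_in(rmD)}

== RESULT ==
["ball_in(b4,rmB)", "free(right)", "robot_in(rmD)"]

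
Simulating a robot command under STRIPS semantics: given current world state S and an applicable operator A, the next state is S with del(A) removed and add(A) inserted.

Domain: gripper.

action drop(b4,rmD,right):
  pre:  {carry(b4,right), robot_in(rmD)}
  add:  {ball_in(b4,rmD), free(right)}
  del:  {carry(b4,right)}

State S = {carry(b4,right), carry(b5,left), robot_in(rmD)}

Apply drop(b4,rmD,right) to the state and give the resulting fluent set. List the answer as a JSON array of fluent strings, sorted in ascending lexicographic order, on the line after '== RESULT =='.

Compute (S \ del) ∪ add:
  pre ⊆ S: {carry(b4,right), robot_in(rmD)} ⊆ S  — applicable
  S \ del = {carry(b5,left), robot_in(rmD)}
  ∪ add   = {ball_in(b4,rmD), carry(b5,left), free(right), robot_in(rmD)}

== RESULT ==
["ball_in(b4,rmD)", "carry(b5,left)", "free(right)", "robot_in(rmD)"]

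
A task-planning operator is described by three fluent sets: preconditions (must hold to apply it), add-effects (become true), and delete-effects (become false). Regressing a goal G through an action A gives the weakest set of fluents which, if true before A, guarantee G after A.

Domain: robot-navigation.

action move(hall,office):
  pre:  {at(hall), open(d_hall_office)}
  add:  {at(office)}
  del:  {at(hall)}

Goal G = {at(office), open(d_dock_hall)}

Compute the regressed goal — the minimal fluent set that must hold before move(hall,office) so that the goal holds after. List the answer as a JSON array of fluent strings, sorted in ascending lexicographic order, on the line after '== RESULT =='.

Compute (G \ add) ∪ pre:
  G ∩ del = {}  (empty — regression defined)
  G \ add = {at(office), open(d_dock_hall)} \ {at(office)} = {open(d_dock_hall)}
  ∪ pre   = {open(d_dock_hall)} ∪ {at(hall), open(d_hall_office)}
          = {at(hall), open(d_dock_hall), open(d_hall_office)}

== RESULT ==
["at(hall)", "open(d_dock_hall)", "open(d_hall_office)"]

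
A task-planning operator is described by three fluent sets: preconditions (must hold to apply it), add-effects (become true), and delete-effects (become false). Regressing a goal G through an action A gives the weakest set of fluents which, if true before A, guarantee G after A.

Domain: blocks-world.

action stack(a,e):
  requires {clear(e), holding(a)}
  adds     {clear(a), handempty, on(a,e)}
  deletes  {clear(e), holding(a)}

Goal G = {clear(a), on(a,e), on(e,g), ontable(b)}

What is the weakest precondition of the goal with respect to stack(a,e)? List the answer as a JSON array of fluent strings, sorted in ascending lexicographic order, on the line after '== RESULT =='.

Regress:
  G ∩ del = {}  (empty — regression defined)
  G \ add = {clear(a), on(a,e), on(e,g), ontable(b)} \ {clear(a), handempty, on(a,e)} = {on(e,g), ontable(b)}
  ∪ pre   = {on(e,g), ontable(b)} ∪ {clear(e), holding(a)}
          = {clear(e), holding(a), on(e,g), ontable(b)}

== RESULT ==
["clear(e)", "holding(a)", "on(e,g)", "ontable(b)"]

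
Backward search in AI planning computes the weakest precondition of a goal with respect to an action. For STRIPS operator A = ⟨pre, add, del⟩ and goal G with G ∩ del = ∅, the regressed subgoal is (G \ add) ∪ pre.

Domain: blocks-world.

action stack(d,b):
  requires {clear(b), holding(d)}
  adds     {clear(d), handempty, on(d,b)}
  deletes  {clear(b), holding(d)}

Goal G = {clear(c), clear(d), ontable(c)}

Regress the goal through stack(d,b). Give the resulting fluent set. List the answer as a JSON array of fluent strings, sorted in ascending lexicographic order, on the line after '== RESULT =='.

Compute (G \ add) ∪ pre:
  G ∩ del = {}  (empty — regression defined)
  G \ add = {clear(c), clear(d), ontable(c)} \ {clear(d), handempty, on(d,b)} = {clear(c), ontable(c)}
  ∪ pre   = {clear(c), ontable(c)} ∪ {clear(b), holding(d)}
          = {clear(b), clear(c), holding(d), ontable(c)}

== RESULT ==
["clear(b)", "clear(c)", "holding(d)", "ontable(c)"]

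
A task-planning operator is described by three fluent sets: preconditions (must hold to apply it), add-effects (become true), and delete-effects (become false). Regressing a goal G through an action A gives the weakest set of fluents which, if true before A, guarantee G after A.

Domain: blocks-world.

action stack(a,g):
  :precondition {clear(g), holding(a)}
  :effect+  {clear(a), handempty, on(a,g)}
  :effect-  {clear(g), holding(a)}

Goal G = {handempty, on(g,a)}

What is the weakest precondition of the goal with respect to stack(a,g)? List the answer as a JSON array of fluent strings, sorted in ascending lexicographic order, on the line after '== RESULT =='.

Compute (G \ add) ∪ pre:
  G ∩ del = {}  (empty — regression defined)
  G \ add = {handempty, on(g,a)} \ {clear(a), handempty, on(a,g)} = {on(g,a)}
  ∪ pre   = {on(g,a)} ∪ {clear(g), holding(a)}
          = {clear(g), holding(a), on(g,a)}

== RESULT ==
["clear(g)", "holding(a)", "on(g,a)"]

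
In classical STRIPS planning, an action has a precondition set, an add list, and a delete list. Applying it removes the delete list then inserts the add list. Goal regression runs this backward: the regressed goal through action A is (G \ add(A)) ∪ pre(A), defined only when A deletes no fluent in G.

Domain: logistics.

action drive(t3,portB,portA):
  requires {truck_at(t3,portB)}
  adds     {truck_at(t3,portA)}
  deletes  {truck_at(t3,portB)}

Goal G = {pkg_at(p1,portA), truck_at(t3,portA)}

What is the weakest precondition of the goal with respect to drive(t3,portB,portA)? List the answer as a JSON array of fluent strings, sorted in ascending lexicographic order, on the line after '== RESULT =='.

Compute (G \ add) ∪ pre:
  G ∩ del = {}  (empty — regression defined)
  G \ add = {pkg_at(p1,portA), truck_at(t3,portA)} \ {truck_at(t3,portA)} = {pkg_at(p1,portA)}
  ∪ pre   = {pkg_at(p1,portA)} ∪ {truck_at(t3,portB)}
          = {pkg_at(p1,portA), truck_at(t3,portB)}

== RESULT ==
["pkg_at(p1,portA)", "truck_at(t3,portB)"]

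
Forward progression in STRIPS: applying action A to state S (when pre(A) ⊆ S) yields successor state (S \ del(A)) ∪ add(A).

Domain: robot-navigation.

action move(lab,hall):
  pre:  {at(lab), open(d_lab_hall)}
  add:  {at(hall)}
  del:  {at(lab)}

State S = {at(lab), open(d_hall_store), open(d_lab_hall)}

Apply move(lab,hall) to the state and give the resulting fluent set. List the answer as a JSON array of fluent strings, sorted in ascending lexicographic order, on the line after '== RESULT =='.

Progress:
  pre ⊆ S: {at(lab), open(d_lab_hall)} ⊆ S  — applicable
  S \ del = {open(d_hall_store), open(d_lab_hall)}
  ∪ add   = {at(hall), open(d_hall_store), open(d_lab_hall)}

== RESULT ==
["at(hall)", "open(d_hall_store)", "open(d_lab_hall)"]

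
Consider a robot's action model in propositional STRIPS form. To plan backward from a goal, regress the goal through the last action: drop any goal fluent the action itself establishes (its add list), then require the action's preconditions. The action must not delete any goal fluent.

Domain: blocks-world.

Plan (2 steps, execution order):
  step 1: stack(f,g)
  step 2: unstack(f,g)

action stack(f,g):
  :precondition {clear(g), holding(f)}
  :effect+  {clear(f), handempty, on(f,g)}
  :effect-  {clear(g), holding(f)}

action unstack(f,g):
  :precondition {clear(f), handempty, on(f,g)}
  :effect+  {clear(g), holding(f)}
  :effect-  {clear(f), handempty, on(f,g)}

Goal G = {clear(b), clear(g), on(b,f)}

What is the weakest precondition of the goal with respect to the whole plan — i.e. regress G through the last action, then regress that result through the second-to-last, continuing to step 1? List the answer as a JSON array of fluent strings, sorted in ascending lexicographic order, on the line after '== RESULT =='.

Work backward from the goal:
  through step 2 (unstack(f,g)): drop {clear(g)}, keep {clear(b), on(b,f)}, require {clear(f), handempty, on(f,g)}
    → {clear(b), clear(f), handempty, on(b,f), on(f,g)}
  through step 1 (stack(f,g)): drop {clear(f), handempty, on(f,g)}, keep {clear(b), on(b,f)}, require {clear(g), holding(f)}
    → {clear(b), clear(g), holding(f), on(b,f)}

== RESULT ==
["clear(b)", "clear(g)", "holding(f)", "on(b,f)"]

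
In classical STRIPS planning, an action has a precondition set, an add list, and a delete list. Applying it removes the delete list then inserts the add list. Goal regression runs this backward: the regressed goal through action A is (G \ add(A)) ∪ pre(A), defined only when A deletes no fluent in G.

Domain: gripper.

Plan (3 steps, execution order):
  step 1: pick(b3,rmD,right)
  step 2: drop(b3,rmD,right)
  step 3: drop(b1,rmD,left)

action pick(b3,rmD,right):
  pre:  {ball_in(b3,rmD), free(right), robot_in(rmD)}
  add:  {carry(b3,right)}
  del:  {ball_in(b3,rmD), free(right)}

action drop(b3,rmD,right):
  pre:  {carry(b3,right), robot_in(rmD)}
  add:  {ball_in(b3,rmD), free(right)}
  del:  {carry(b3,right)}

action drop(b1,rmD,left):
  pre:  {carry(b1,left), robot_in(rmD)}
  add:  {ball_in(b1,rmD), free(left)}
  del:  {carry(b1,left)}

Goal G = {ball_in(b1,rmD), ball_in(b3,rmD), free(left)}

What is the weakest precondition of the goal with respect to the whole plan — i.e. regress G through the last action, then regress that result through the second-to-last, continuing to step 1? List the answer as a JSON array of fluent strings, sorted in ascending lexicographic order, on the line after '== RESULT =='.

Regress step by step:
  through step 3 (drop(b1,rmD,left)): drop {ball_in(b1,rmD), free(left)}, keep {ball_in(b3,rmD)}, require {carry(b1,left), robot_in(rmD)}
    → {ball_in(b3,rmD), carry(b1,left), robot_in(rmD)}
  through step 2 (drop(b3,rmD,right)): drop {ball_in(b3,rmD)}, keep {carry(b1,left), robot_in(rmD)}, require {carry(b3,right), robot_in(rmD)}
    → {carry(b1,left), carry(b3,right), robot_in(rmD)}
  through step 1 (pick(b3,rmD,right)): drop {carry(b3,right)}, keep {carry(b1,left), robot_in(rmD)}, require {ball_in(b3,rmD), free(right), robot_in(rmD)}
    → {ball_in(b3,rmD), carry(b1,left), free(right), robot_in(rmD)}

== RESULT ==
["ball_in(b3,rmD)", "carry(b1,left)", "free(right)", "robot_in(rmD)"]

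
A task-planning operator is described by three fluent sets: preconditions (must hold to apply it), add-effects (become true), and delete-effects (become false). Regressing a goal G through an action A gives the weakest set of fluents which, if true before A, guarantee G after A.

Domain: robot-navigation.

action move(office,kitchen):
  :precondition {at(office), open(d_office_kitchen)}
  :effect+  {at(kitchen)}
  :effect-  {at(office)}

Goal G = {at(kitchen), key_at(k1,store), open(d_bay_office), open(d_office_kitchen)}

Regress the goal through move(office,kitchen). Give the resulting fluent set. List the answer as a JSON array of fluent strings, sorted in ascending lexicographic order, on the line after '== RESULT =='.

Regress:
  G ∩ del = {}  (empty — regression defined)
  G \ add = {at(kitchen), key_at(k1,store), open(d_bay_office), open(d_office_kitchen)} \ {at(kitchen)} = {key_at(k1,store), open(d_bay_office), open(d_office_kitchen)}
  ∪ pre   = {key_at(k1,store), open(d_bay_office), open(d_office_kitchen)} ∪ {at(office), open(d_office_kitchen)}
          = {at(office), key_at(k1,store), open(d_bay_office), open(d_office_kitchen)}

== RESULT ==
["at(office)", "key_at(k1,store)", "open(d_bay_office)", "open(d_office_kitchen)"]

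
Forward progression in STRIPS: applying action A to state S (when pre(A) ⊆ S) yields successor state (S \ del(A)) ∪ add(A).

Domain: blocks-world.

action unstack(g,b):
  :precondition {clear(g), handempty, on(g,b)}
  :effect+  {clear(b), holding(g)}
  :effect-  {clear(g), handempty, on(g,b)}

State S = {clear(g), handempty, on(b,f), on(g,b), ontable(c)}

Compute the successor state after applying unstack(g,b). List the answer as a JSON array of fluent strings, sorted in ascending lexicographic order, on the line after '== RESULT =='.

Compute (S \ del) ∪ add:
  pre ⊆ S: {clear(g), handempty, on(g,b)} ⊆ S  — applicable
  S \ del = {on(b,f), ontable(c)}
  ∪ add   = {clear(b), holding(g), on(b,f), ontable(c)}

== RESULT ==
["clear(b)", "holding(g)", "on(b,f)", "ontable(c)"]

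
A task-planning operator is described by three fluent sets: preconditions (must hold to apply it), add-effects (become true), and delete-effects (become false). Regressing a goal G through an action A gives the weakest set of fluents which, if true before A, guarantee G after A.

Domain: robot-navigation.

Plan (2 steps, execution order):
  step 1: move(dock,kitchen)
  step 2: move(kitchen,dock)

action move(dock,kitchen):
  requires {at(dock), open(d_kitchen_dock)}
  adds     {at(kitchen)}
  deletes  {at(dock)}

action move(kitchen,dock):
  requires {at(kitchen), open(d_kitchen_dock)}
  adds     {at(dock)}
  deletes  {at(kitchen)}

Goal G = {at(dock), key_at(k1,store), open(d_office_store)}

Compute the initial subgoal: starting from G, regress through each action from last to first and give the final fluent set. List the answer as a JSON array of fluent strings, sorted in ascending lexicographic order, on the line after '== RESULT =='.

Regress step by step:
  through step 2 (move(kitchen,dock)): drop {at(dock)}, keep {key_at(k1,store), open(d_office_store)}, require {at(kitchen), open(d_kitchen_dock)}
    → {at(kitchen), key_at(k1,store), open(d_kitchen_dock), open(d_office_store)}
  through step 1 (move(dock,kitchen)): drop {at(kitchen)}, keep {key_at(k1,store), open(d_kitchen_dock), open(d_office_store)}, require {at(dock), open(d_kitchen_dock)}
    → {at(dock), key_at(k1,store), open(d_kitchen_dock), open(d_office_store)}

== RESULT ==
["at(dock)", "key_at(k1,store)", "open(d_kitchen_dock)", "open(d_office_store)"]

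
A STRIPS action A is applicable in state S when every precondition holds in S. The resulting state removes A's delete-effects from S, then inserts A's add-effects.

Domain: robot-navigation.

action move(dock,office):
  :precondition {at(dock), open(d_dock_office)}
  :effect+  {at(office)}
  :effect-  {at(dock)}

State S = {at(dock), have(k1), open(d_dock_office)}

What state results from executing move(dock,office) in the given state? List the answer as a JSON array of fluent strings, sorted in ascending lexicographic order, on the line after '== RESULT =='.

Progress:
  pre ⊆ S: {at(dock), open(d_dock_office)} ⊆ S  — applicable
  S \ del = {have(k1), open(d_dock_office)}
  ∪ add   = {at(office), have(k1), open(d_dock_office)}

== RESULT ==
["at(office)", "have(k1)", "open(d_dock_office)"]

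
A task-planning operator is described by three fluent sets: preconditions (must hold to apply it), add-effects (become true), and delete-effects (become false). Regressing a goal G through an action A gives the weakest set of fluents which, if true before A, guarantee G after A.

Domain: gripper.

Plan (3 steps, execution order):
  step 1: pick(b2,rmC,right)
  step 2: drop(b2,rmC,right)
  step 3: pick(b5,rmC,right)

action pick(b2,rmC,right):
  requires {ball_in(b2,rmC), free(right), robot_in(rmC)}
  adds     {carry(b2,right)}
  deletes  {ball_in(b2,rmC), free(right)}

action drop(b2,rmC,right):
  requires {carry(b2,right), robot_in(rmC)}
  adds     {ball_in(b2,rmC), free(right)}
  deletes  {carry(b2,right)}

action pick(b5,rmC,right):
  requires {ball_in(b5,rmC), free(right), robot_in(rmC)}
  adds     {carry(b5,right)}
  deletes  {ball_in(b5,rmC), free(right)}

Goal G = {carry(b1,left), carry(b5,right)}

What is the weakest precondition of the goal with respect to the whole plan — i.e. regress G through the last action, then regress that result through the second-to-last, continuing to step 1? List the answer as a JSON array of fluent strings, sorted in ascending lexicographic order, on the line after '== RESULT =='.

Regress step by step:
  through step 3 (pick(b5,rmC,right)): drop {carry(b5,right)}, keep {carry(b1,left)}, require {ball_in(b5,rmC), free(right), robot_in(rmC)}
    → {ball_in(b5,rmC), carry(b1,left), free(right), robot_in(rmC)}
  through step 2 (drop(b2,rmC,right)): drop {free(right)}, keep {ball_in(b5,rmC), carry(b1,left), robot_in(rmC)}, require {carry(b2,right), robot_in(rmC)}
    → {ball_in(b5,rmC), carry(b1,left), carry(b2,right), robot_in(rmC)}
  through step 1 (pick(b2,rmC,right)): drop {carry(b2,right)}, keep {ball_in(b5,rmC), carry(b1,left), robot_in(rmC)}, require {ball_in(b2,rmC), free(right), robot_in(rmC)}
    → {ball_in(b2,rmC), ball_in(b5,rmC), carry(b1,left), free(right), robot_in(rmC)}

== RESULT ==
["ball_in(b2,rmC)", "ball_in(b5,rmC)", "carry(b1,left)", "free(right)", "robot_in(rmC)"]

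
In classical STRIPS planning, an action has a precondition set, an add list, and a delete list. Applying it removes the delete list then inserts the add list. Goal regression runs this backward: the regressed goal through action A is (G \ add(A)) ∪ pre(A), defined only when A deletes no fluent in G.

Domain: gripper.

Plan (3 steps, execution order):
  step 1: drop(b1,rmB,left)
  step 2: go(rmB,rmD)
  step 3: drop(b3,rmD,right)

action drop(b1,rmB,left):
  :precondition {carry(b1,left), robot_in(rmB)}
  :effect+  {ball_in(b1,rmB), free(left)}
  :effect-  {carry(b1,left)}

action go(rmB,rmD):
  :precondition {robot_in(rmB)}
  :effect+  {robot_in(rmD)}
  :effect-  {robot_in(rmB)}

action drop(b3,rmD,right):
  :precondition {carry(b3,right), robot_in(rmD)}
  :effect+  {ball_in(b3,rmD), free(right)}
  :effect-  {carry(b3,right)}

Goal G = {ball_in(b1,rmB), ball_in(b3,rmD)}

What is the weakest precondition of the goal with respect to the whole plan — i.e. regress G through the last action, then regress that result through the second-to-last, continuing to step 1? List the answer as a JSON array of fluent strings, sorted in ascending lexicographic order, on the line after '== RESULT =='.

Regress step by step:
  through step 3 (drop(b3,rmD,right)): drop {ball_in(b3,rmD)}, keep {ball_in(b1,rmB)}, require {carry(b3,right), robot_in(rmD)}
    → {ball_in(b1,rmB), carry(b3,right), robot_in(rmD)}
  through step 2 (go(rmB,rmD)): drop {robot_in(rmD)}, keep {ball_in(b1,rmB), carry(b3,right)}, require {robot_in(rmB)}
    → {ball_in(b1,rmB), carry(b3,right), robot_in(rmB)}
  through step 1 (drop(b1,rmB,left)): drop {ball_in(b1,rmB)}, keep {carry(b3,right), robot_in(rmB)}, require {carry(b1,left), robot_in(rmB)}
    → {carry(b1,left), carry(b3,right), robot_in(rmB)}

== RESULT ==
["carry(b1,left)", "carry(b3,right)", "robot_in(rmB)"]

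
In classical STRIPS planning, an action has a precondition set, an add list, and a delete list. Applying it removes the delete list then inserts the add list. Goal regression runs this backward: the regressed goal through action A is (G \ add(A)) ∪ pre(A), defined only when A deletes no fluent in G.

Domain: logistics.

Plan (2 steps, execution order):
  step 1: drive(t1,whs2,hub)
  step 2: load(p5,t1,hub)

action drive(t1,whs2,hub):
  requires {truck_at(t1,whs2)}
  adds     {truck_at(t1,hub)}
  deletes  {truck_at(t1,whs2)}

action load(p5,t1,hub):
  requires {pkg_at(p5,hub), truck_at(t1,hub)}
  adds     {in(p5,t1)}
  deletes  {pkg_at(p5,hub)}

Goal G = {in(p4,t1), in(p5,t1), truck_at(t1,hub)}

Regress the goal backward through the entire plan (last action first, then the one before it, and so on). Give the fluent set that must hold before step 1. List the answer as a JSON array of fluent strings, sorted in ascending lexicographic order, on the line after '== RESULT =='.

Regress step by step:
  through step 2 (load(p5,t1,hub)): drop {in(p5,t1)}, keep {in(p4,t1), truck_at(t1,hub)}, require {pkg_at(p5,hub), truck_at(t1,hub)}
    → {in(p4,t1), pkg_at(p5,hub), truck_at(t1,hub)}
  through step 1 (drive(t1,whs2,hub)): drop {truck_at(t1,hub)}, keep {in(p4,t1), pkg_at(p5,hub)}, require {truck_at(t1,whs2)}
    → {in(p4,t1), pkg_at(p5,hub), truck_at(t1,whs2)}

== RESULT ==
["in(p4,t1)", "pkg_at(p5,hub)", "truck_at(t1,whs2)"]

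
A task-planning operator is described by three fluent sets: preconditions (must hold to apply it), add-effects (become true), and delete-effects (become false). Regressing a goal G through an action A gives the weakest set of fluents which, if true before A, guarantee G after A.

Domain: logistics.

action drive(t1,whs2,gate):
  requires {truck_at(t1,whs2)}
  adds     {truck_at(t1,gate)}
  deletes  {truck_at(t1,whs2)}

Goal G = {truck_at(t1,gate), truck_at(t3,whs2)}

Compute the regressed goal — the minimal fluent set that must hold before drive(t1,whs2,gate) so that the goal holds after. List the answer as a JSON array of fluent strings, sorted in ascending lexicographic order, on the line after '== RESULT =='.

Compute (G \ add) ∪ pre:
  G ∩ del = {}  (empty — regression defined)
  G \ add = {truck_at(t1,gate), truck_at(t3,whs2)} \ {truck_at(t1,gate)} = {truck_at(t3,whs2)}
  ∪ pre   = {truck_at(t3,whs2)} ∪ {truck_at(t1,whs2)}
          = {truck_at(t1,whs2), truck_at(t3,whs2)}

== RESULT ==
["truck_at(t1,whs2)", "truck_at(t3,whs2)"]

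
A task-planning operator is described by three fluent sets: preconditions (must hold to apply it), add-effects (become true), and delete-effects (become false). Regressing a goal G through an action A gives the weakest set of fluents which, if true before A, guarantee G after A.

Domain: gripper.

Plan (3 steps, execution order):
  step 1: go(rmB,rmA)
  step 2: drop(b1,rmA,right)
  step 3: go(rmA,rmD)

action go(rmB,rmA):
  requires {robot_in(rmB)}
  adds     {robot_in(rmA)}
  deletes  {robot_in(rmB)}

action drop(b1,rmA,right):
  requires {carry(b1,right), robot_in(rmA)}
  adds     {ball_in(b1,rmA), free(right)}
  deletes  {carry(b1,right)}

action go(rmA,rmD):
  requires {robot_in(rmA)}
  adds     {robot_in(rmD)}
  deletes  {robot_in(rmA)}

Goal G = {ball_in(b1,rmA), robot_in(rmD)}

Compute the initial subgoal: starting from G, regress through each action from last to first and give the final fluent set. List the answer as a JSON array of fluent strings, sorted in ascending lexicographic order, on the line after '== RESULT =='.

Regress step by step:
  through step 3 (go(rmA,rmD)): drop {robot_in(rmD)}, keep {ball_in(b1,rmA)}, require {robot_in(rmA)}
    → {ball_in(b1,rmA), robot_in(rmA)}
  through step 2 (drop(b1,rmA,right)): drop {ball_in(b1,rmA)}, keep {robot_in(rmA)}, require {carry(b1,right), robot_in(rmA)}
    → {carry(b1,right), robot_in(rmA)}
  through step 1 (go(rmB,rmA)): drop {robot_in(rmA)}, keep {carry(b1,right)}, require {robot_in(rmB)}
    → {carry(b1,right), robot_in(rmB)}

== RESULT ==
["carry(b1,right)", "robot_in(rmB)"]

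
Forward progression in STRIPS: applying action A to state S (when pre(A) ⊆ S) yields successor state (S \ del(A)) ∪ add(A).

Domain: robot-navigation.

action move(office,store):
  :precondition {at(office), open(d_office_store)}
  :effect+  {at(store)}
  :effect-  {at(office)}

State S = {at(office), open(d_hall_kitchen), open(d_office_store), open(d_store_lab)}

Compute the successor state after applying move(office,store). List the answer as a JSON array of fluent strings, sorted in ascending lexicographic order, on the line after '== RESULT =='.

Progress:
  pre ⊆ S: {at(office), open(d_office_store)} ⊆ S  — applicable
  S \ del = {open(d_hall_kitchen), open(d_office_store), open(d_store_lab)}
  ∪ add   = {at(store), open(d_hall_kitchen), open(d_office_store), open(d_store_lab)}

== RESULT ==
["at(store)", "open(d_hall_kitchen)", "open(d_office_store)", "open(d_store_lab)"]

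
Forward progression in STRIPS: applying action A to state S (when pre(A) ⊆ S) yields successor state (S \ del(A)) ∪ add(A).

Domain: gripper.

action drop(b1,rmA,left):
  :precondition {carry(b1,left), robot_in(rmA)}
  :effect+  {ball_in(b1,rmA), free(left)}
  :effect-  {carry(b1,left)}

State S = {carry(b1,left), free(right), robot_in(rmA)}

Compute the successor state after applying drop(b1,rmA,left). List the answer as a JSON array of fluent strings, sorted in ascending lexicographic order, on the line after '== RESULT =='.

Compute (S \ del) ∪ add:
  pre ⊆ S: {carry(b1,left), robot_in(rmA)} ⊆ S  — applicable
  S \ del = {free(right), robot_in(rmA)}
  ∪ add   = {ball_in(b1,rmA), free(left), free(right), robot_in(rmA)}

== RESULT ==
["ball_in(b1,rmA)", "free(left)", "free(right)", "robot_in(rmA)"]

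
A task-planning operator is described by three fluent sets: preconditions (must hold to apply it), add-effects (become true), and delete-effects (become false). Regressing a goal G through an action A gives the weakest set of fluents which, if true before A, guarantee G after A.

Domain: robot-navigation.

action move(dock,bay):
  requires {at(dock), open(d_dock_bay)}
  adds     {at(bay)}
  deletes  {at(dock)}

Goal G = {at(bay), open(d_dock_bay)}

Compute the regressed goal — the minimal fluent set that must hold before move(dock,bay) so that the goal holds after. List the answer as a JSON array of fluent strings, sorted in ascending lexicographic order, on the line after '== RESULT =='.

Regress:
  G ∩ del = {}  (empty — regression defined)
  G \ add = {at(bay), open(d_dock_bay)} \ {at(bay)} = {open(d_dock_bay)}
  ∪ pre   = {open(d_dock_bay)} ∪ {at(dock), open(d_dock_bay)}
          = {at(dock), open(d_dock_bay)}

== RESULT ==
["at(dock)", "open(d_dock_bay)"]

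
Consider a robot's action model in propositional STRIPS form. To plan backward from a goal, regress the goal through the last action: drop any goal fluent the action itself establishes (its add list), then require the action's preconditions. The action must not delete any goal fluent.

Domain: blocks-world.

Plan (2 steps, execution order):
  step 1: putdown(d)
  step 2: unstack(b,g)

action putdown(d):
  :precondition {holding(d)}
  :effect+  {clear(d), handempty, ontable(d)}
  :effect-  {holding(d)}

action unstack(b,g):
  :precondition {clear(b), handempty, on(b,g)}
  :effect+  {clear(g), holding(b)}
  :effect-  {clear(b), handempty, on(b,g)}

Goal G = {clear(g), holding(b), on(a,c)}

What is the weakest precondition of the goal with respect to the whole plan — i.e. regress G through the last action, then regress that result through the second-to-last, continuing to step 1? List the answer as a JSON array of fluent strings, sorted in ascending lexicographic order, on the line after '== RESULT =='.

Work backward from the goal:
  through step 2 (unstack(b,g)): drop {clear(g), holding(b)}, keep {on(a,c)}, require {clear(b), handempty, on(b,g)}
    → {clear(b), handempty, on(a,c), on(b,g)}
  through step 1 (putdown(d)): drop {handempty}, keep {clear(b), on(a,c), on(b,g)}, require {holding(d)}
    → {clear(b), holding(d), on(a,c), on(b,g)}

== RESULT ==
["clear(b)", "holding(d)", "on(a,c)", "on(b,g)"]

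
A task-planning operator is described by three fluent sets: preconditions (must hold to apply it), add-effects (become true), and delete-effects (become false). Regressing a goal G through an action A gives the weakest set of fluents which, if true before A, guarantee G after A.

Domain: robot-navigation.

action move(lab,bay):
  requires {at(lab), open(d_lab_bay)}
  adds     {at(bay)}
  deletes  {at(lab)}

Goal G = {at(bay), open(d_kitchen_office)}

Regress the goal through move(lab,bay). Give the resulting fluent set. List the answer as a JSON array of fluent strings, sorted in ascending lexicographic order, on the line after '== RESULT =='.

Regress:
  G ∩ del = {}  (empty — regression defined)
  G \ add = {at(bay), open(d_kitchen_office)} \ {at(bay)} = {open(d_kitchen_office)}
  ∪ pre   = {open(d_kitchen_office)} ∪ {at(lab), open(d_lab_bay)}
          = {at(lab), open(d_kitchen_office), open(d_lab_bay)}

== RESULT ==
["at(lab)", "open(d_kitchen_office)", "open(d_lab_bay)"]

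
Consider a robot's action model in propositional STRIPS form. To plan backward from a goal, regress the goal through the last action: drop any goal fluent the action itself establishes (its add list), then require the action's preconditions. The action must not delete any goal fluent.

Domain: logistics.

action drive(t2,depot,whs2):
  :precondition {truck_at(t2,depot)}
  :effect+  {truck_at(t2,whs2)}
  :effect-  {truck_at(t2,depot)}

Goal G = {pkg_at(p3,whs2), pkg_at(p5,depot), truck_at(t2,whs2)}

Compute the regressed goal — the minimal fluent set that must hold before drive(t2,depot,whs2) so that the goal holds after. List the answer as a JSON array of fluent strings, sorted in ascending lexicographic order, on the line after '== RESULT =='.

Regress:
  G ∩ del = {}  (empty — regression defined)
  G \ add = {pkg_at(p3,whs2), pkg_at(p5,depot), truck_at(t2,whs2)} \ {truck_at(t2,whs2)} = {pkg_at(p3,whs2), pkg_at(p5,depot)}
  ∪ pre   = {pkg_at(p3,whs2), pkg_at(p5,depot)} ∪ {truck_at(t2,depot)}
          = {pkg_at(p3,whs2), pkg_at(p5,depot), truck_at(t2,depot)}

== RESULT ==
["pkg_at(p3,whs2)", "pkg_at(p5,depot)", "truck_at(t2,depot)"]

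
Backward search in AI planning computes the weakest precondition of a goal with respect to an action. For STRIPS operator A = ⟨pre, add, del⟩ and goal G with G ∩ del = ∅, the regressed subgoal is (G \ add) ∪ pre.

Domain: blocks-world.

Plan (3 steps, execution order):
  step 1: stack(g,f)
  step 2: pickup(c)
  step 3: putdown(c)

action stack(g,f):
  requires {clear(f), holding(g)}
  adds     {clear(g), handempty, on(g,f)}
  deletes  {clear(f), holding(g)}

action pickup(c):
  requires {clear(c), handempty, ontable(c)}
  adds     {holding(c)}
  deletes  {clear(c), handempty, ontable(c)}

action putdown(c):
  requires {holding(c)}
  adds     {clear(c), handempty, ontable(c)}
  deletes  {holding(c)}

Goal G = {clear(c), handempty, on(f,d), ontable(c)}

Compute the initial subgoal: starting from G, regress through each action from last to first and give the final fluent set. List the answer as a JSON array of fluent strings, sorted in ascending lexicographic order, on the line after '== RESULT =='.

Work backward from the goal:
  through step 3 (putdown(c)): drop {clear(c), handempty, ontable(c)}, keep {on(f,d)}, require {holding(c)}
    → {holding(c), on(f,d)}
  through step 2 (pickup(c)): drop {holding(c)}, keep {on(f,d)}, require {clear(c), handempty, ontable(c)}
    → {clear(c), handempty, on(f,d), ontable(c)}
  through step 1 (stack(g,f)): drop {handempty}, keep {clear(c), on(f,d), ontable(c)}, require {clear(f), holding(g)}
    → {clear(c), clear(f), holding(g), on(f,d), ontable(c)}

== RESULT ==
["clear(c)", "clear(f)", "holding(g)", "on(f,d)", "ontable(c)"]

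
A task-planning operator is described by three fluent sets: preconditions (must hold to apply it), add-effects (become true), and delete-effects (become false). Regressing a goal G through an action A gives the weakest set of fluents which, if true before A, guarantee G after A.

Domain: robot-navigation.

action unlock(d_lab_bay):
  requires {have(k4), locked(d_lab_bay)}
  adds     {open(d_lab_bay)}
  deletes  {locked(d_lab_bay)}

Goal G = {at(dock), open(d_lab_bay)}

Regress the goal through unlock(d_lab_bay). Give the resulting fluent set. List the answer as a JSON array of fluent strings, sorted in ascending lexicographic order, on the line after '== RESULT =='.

Regress:
  G ∩ del = {}  (empty — regression defined)
  G \ add = {at(dock), open(d_lab_bay)} \ {open(d_lab_bay)} = {at(dock)}
  ∪ pre   = {at(dock)} ∪ {have(k4), locked(d_lab_bay)}
          = {at(dock), have(k4), locked(d_lab_bay)}

== RESULT ==
["at(dock)", "have(k4)", "locked(d_lab_bay)"]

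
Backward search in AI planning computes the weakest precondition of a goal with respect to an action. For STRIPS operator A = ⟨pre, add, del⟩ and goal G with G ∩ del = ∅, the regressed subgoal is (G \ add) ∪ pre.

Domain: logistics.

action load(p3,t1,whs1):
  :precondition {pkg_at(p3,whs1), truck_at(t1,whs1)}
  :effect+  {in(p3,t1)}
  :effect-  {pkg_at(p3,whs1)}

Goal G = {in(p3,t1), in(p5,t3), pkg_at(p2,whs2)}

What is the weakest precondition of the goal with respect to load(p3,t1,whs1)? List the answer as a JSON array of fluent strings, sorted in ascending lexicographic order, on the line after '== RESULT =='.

Compute (G \ add) ∪ pre:
  G ∩ del = {}  (empty — regression defined)
  G \ add = {in(p3,t1), in(p5,t3), pkg_at(p2,whs2)} \ {in(p3,t1)} = {in(p5,t3), pkg_at(p2,whs2)}
  ∪ pre   = {in(p5,t3), pkg_at(p2,whs2)} ∪ {pkg_at(p3,whs1), truck_at(t1,whs1)}
          = {in(p5,t3), pkg_at(p2,whs2), pkg_at(p3,whs1), truck_at(t1,whs1)}

== RESULT ==
["in(p5,t3)", "pkg_at(p2,whs2)", "pkg_at(p3,whs1)", "truck_at(t1,whs1)"]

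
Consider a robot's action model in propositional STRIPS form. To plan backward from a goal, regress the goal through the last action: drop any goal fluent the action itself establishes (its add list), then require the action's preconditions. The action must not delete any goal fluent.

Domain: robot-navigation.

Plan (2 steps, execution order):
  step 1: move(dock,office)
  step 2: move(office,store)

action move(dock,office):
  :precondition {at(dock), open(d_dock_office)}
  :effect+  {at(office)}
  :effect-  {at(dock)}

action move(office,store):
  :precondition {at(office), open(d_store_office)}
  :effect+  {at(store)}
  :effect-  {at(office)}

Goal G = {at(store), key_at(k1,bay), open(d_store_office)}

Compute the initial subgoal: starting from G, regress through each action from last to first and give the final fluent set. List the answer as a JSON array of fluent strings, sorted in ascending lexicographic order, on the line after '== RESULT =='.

Work backward from the goal:
  through step 2 (move(office,store)): drop {at(store)}, keep {key_at(k1,bay), open(d_store_office)}, require {at(office), open(d_store_office)}
    → {at(office), key_at(k1,bay), open(d_store_office)}
  through step 1 (move(dock,office)): drop {at(office)}, keep {key_at(k1,bay), open(d_store_office)}, require {at(dock), open(d_dock_office)}
    → {at(dock), key_at(k1,bay), open(d_dock_office), open(d_store_office)}

== RESULT ==
["at(dock)", "key_at(k1,bay)", "open(d_dock_office)", "open(d_store_office)"]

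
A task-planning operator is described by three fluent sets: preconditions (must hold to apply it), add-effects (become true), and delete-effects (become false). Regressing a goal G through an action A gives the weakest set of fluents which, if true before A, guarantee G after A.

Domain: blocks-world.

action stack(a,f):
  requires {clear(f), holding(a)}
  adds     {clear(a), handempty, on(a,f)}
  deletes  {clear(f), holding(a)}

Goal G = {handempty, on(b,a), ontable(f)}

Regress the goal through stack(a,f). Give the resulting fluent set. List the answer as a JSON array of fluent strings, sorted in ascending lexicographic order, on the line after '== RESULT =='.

Compute (G \ add) ∪ pre:
  G ∩ del = {}  (empty — regression defined)
  G \ add = {handempty, on(b,a), ontable(f)} \ {clear(a), handempty, on(a,f)} = {on(b,a), ontable(f)}
  ∪ pre   = {on(b,a), ontable(f)} ∪ {clear(f), holding(a)}
          = {clear(f), holding(a), on(b,a), ontable(f)}

== RESULT ==
["clear(f)", "holding(a)", "on(b,a)", "ontable(f)"]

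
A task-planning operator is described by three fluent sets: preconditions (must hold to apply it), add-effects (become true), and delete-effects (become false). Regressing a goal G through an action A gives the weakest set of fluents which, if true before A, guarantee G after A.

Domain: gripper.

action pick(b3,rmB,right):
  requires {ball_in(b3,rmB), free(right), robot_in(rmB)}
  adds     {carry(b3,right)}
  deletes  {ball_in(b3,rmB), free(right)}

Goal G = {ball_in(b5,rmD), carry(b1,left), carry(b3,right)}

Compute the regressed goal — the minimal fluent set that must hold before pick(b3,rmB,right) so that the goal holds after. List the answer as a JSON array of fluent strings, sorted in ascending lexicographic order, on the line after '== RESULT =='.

Compute (G \ add) ∪ pre:
  G ∩ del = {}  (empty — regression defined)
  G \ add = {ball_in(b5,rmD), carry(b1,left), carry(b3,right)} \ {carry(b3,right)} = {ball_in(b5,rmD), carry(b1,left)}
  ∪ pre   = {ball_in(b5,rmD), carry(b1,left)} ∪ {ball_in(b3,rmB), free(right), robot_in(rmB)}
          = {ball_in(b3,rmB), ball_in(b5,rmD), carry(b1,left), free(right), robot_in(rmB)}

== RESULT ==
["ball_in(b3,rmB)", "ball_in(b5,rmD)", "carry(b1,left)", "free(right)", "robot_in(rmB)"]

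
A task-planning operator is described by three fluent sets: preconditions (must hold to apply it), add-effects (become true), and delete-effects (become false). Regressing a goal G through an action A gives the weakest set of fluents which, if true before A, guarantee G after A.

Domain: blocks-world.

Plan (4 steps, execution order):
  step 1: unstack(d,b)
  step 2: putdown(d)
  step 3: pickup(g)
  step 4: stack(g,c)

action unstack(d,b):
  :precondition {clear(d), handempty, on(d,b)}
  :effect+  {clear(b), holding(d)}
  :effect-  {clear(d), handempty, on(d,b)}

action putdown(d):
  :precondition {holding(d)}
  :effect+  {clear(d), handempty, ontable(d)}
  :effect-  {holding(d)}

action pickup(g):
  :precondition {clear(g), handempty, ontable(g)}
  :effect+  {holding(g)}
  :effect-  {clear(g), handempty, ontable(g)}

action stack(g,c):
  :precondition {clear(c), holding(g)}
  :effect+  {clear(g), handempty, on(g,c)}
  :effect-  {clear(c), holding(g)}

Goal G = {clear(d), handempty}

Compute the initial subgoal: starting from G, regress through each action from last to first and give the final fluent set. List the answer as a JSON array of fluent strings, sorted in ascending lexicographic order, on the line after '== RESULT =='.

Regress step by step:
  through step 4 (stack(g,c)): drop {handempty}, keep {clear(d)}, require {clear(c), holding(g)}
    → {clear(c), clear(d), holding(g)}
  through step 3 (pickup(g)): drop {holding(g)}, keep {clear(c), clear(d)}, require {clear(g), handempty, ontable(g)}
    → {clear(c), clear(d), clear(g), handempty, ontable(g)}
  through step 2 (putdown(d)): drop {clear(d), handempty}, keep {clear(c), clear(g), ontable(g)}, require {holding(d)}
    → {clear(c), clear(g), holding(d), ontable(g)}
  through step 1 (unstack(d,b)): drop {holding(d)}, keep {clear(c), clear(g), ontable(g)}, require {clear(d), handempty, on(d,b)}
    → {clear(c), clear(d), clear(g), handempty, on(d,b), ontable(g)}

== RESULT ==
["clear(c)", "clear(d)", "clear(g)", "handempty", "on(d,b)", "ontable(g)"]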